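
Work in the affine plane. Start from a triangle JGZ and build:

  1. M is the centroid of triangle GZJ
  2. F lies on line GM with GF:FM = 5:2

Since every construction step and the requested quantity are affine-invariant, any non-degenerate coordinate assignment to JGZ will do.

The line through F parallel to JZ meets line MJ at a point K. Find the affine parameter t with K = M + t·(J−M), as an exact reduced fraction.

t = -4/7

Choose coordinates J = (0, 0), G = (1, 0), Z = (0, 1).
1. M is the centroid of triangle GZJ ⇒ M = (1/3, 1/3)
2. F lies on line GM with GF:FM = 5:2 ⇒ F = (11/21, 5/21)
through F parallel to JZ: direction (0, 1); meets MJ at K = (11/21, 11/21)
K = M + t·(J−M) with t = -4/7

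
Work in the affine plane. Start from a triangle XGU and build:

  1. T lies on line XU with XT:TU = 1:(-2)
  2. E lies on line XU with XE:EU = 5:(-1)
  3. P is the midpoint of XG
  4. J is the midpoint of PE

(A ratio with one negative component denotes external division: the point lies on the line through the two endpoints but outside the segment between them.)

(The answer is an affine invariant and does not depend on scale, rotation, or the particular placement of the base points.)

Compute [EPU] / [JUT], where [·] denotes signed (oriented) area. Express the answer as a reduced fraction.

Assign X = (0, 0), G = (1, 0), U = (0, 1) — the answer is frame-independent, so this choice is without loss of generality.
1. T lies on line XU with XT:TU = 1:(-2) ⇒ T = (0, -1)
2. E lies on line XU with XE:EU = 5:(-1) ⇒ E = (0, 5/4)
3. P is the midpoint of XG ⇒ P = (1/2, 0)
4. J is the midpoint of PE ⇒ J = (1/4, 5/8)
2·[EPU] = -1/8, 2·[JUT] = 1/2
[EPU]:[JUT] = -1/8:1/2 = -1/4

[EPU]:[JUT] = -1/4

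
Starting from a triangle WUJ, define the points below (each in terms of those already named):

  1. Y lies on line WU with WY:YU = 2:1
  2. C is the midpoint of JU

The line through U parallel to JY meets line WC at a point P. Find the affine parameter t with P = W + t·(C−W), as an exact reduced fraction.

t = 6/5

Work in coordinates with W = (0, 0), U = (1, 0), J = (0, 1).
1. Y lies on line WU with WY:YU = 2:1 ⇒ Y = (2/3, 0)
2. C is the midpoint of JU ⇒ C = (1/2, 1/2)
through U parallel to JY: direction (2/3, -1); meets WC at P = (3/5, 3/5)
P = W + t·(C−W) with t = 6/5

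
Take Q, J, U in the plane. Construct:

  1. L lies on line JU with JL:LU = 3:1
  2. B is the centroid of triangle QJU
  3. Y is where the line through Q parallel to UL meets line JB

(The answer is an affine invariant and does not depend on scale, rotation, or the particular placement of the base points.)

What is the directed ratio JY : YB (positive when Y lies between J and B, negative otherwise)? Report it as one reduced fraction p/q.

Work in coordinates with Q = (0, 0), J = (1, 0), U = (0, 1).
1. L lies on line JU with JL:LU = 3:1 ⇒ L = (1/4, 3/4)
2. B is the centroid of triangle QJU ⇒ B = (1/3, 1/3)
3. Y is where the line through Q parallel to UL meets line JB ⇒ Y = (-1, 1)
Y = J + t·(B−J) with t = 3, so JY:YB = t:(1−t) = 3:-2

JY:YB = -3/2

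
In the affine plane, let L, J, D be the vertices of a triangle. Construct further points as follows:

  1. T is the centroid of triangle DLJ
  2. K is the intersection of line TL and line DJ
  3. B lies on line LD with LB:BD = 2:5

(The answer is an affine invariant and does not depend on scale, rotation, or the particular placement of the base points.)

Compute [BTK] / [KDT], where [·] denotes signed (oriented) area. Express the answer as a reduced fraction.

[BTK]:[KDT] = 2/7

Work in coordinates with L = (0, 0), J = (1, 0), D = (0, 1).
1. T is the centroid of triangle DLJ ⇒ T = (1/3, 1/3)
2. K is the intersection of line TL and line DJ ⇒ K = (1/2, 1/2)
3. B lies on line LD with LB:BD = 2:5 ⇒ B = (0, 2/7)
2·[BTK] = 1/21, 2·[KDT] = 1/6
[BTK]:[KDT] = 1/21:1/6 = 2/7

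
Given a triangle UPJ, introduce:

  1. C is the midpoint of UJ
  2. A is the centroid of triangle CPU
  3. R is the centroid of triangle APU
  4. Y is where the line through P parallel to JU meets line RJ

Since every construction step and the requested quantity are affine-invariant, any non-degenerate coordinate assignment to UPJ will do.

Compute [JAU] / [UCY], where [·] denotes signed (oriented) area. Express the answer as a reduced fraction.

[JAU]:[UCY] = 2/3

Set U = (0, 0), P = (1, 0), J = (0, 1); any affine frame gives the same invariant.
1. C is the midpoint of UJ ⇒ C = (0, 1/2)
2. A is the centroid of triangle CPU ⇒ A = (1/3, 1/6)
3. R is the centroid of triangle APU ⇒ R = (4/9, 1/18)
4. Y is where the line through P parallel to JU meets line RJ ⇒ Y = (1, -9/8)
2·[JAU] = -1/3, 2·[UCY] = -1/2
[JAU]:[UCY] = -1/3:-1/2 = 2/3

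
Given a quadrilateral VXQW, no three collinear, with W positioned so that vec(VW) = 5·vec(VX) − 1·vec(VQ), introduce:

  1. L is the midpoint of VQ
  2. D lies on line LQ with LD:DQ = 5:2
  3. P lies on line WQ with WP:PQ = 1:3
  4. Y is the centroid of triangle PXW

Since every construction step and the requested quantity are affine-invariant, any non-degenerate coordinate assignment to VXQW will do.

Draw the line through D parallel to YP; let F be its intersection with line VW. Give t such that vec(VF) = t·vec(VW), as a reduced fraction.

t = -6/7

Assign V = (0, 0), X = (1, 0), Q = (0, 1), W = (5, -1) — the answer is frame-independent, so this choice is without loss of generality.
1. L is the midpoint of VQ ⇒ L = (0, 1/2)
2. D lies on line LQ with LD:DQ = 5:2 ⇒ D = (0, 6/7)
3. P lies on line WQ with WP:PQ = 1:3 ⇒ P = (15/4, -1/2)
4. Y is the centroid of triangle PXW ⇒ Y = (13/4, -1/2)
through D parallel to YP: direction (1/2, 0); meets VW at F = (-30/7, 6/7)
F = V + t·(W−V) with t = -6/7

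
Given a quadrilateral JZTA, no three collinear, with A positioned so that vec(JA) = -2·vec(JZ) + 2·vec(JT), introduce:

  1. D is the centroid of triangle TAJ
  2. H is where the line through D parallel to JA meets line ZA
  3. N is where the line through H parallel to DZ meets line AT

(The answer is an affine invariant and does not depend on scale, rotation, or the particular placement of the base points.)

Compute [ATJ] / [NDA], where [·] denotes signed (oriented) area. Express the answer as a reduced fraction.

[ATJ]:[NDA] = -9

Choose coordinates J = (0, 0), Z = (1, 0), T = (0, 1), A = (-2, 2).
1. D is the centroid of triangle TAJ ⇒ D = (-2/3, 1)
2. H is where the line through D parallel to JA meets line ZA ⇒ H = (-1, 4/3)
3. N is where the line through H parallel to DZ meets line AT ⇒ N = (-8/3, 7/3)
2·[ATJ] = -2, 2·[NDA] = 2/9
[ATJ]:[NDA] = -2:2/9 = -9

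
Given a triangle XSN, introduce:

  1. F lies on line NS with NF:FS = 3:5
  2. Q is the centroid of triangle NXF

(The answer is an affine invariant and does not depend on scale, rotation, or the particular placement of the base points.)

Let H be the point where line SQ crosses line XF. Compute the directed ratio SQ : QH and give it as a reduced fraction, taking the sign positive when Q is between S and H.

SQ:QH = -6

Assign X = (0, 0), S = (1, 0), N = (0, 1) — the answer is frame-independent, so this choice is without loss of generality.
1. F lies on line NS with NF:FS = 3:5 ⇒ F = (3/8, 5/8)
2. Q is the centroid of triangle NXF ⇒ Q = (1/8, 13/24)
line SQ meets XF at H = (13/48, 65/144)
Q = S + t·(H−S) with t = 6/5, so SQ:QH = 6/5:-1/5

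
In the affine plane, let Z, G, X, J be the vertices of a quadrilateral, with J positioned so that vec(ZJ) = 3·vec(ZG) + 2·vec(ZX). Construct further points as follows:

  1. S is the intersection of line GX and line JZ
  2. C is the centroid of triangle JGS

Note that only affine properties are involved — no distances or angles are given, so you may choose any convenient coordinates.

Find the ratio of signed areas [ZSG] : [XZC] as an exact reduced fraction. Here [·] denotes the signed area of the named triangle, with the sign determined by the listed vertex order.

[ZSG]:[XZC] = -6/23

Assign Z = (0, 0), G = (1, 0), X = (0, 1), J = (3, 2) — the answer is frame-independent, so this choice is without loss of generality.
1. S is the intersection of line GX and line JZ ⇒ S = (3/5, 2/5)
2. C is the centroid of triangle JGS ⇒ C = (23/15, 4/5)
2·[ZSG] = -2/5, 2·[XZC] = 23/15
[ZSG]:[XZC] = -2/5:23/15 = -6/23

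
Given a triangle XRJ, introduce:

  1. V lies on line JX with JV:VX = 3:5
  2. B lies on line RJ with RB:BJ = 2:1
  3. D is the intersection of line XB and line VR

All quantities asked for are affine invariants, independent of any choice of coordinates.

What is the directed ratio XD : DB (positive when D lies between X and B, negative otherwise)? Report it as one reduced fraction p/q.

XD:DB = 5/2

Choose coordinates X = (0, 0), R = (1, 0), J = (0, 1).
1. V lies on line JX with JV:VX = 3:5 ⇒ V = (0, 5/8)
2. B lies on line RJ with RB:BJ = 2:1 ⇒ B = (1/3, 2/3)
3. D is the intersection of line XB and line VR ⇒ D = (5/21, 10/21)
D = X + t·(B−X) with t = 5/7, so XD:DB = t:(1−t) = 5/7:2/7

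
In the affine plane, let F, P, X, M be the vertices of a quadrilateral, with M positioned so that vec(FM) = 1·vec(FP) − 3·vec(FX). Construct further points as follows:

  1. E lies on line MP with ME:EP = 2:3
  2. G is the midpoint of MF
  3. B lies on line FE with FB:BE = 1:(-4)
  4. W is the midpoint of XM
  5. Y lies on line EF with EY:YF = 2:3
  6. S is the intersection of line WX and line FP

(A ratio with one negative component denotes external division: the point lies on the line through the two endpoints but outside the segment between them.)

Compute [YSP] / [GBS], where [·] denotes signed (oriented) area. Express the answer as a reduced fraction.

[YSP]:[GBS] = 162/145

Set F = (0, 0), P = (1, 0), X = (0, 1), M = (1, -3); any affine frame gives the same invariant.
1. E lies on line MP with ME:EP = 2:3 ⇒ E = (1, -9/5)
2. G is the midpoint of MF ⇒ G = (1/2, -3/2)
3. B lies on line FE with FB:BE = 1:(-4) ⇒ B = (-1/3, 3/5)
4. W is the midpoint of XM ⇒ W = (1/2, -1)
5. Y lies on line EF with EY:YF = 2:3 ⇒ Y = (3/5, -27/25)
6. S is the intersection of line WX and line FP ⇒ S = (1/4, 0)
2·[YSP] = -81/100, 2·[GBS] = -29/40
[YSP]:[GBS] = -81/100:-29/40 = 162/145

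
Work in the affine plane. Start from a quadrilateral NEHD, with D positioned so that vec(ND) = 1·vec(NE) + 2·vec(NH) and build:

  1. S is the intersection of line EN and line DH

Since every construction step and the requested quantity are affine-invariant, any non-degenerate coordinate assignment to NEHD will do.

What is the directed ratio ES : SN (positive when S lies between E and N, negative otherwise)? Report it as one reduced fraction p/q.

ES:SN = -2

Assign N = (0, 0), E = (1, 0), H = (0, 1), D = (1, 2) — the answer is frame-independent, so this choice is without loss of generality.
1. S is the intersection of line EN and line DH ⇒ S = (-1, 0)
S = E + t·(N−E) with t = 2, so ES:SN = t:(1−t) = 2:-1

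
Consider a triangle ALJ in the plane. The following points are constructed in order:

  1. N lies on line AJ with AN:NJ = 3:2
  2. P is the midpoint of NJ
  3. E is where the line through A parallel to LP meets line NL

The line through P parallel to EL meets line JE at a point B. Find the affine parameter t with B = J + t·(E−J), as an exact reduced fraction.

Assign A = (0, 0), L = (1, 0), J = (0, 1) — the answer is frame-independent, so this choice is without loss of generality.
1. N lies on line AJ with AN:NJ = 3:2 ⇒ N = (0, 3/5)
2. P is the midpoint of NJ ⇒ P = (0, 4/5)
3. E is where the line through A parallel to LP meets line NL ⇒ E = (-3, 12/5)
through P parallel to EL: direction (4, -12/5); meets JE at B = (-3/2, 17/10)
B = J + t·(E−J) with t = 1/2

t = 1/2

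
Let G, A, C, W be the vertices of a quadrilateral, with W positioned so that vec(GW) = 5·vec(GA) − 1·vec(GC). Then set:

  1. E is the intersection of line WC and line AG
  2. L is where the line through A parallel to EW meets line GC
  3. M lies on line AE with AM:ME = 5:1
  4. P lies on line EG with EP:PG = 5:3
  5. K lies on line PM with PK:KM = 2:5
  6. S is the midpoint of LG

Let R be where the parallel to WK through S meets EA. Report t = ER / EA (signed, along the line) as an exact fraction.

t = 47/40

Set G = (0, 0), A = (1, 0), C = (0, 1), W = (5, -1); any affine frame gives the same invariant.
1. E is the intersection of line WC and line AG ⇒ E = (5/2, 0)
2. L is where the line through A parallel to EW meets line GC ⇒ L = (0, 2/5)
3. M lies on line AE with AM:ME = 5:1 ⇒ M = (9/4, 0)
4. P lies on line EG with EP:PG = 5:3 ⇒ P = (15/16, 0)
5. K lies on line PM with PK:KM = 2:5 ⇒ K = (21/16, 0)
6. S is the midpoint of LG ⇒ S = (0, 1/5)
through S parallel to WK: direction (-59/16, 1); meets EA at R = (59/80, 0)
R = E + t·(A−E) with t = 47/40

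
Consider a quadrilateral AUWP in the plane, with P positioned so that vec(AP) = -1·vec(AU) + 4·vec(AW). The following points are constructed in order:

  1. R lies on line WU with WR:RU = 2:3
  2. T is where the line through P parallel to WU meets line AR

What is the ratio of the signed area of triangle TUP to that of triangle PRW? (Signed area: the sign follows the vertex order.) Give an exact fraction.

[TUP]:[PRW] = 11/2

Set A = (0, 0), U = (1, 0), W = (0, 1), P = (-1, 4); any affine frame gives the same invariant.
1. R lies on line WU with WR:RU = 2:3 ⇒ R = (2/5, 3/5)
2. T is where the line through P parallel to WU meets line AR ⇒ T = (6/5, 9/5)
2·[TUP] = -22/5, 2·[PRW] = -4/5
[TUP]:[PRW] = -22/5:-4/5 = 11/2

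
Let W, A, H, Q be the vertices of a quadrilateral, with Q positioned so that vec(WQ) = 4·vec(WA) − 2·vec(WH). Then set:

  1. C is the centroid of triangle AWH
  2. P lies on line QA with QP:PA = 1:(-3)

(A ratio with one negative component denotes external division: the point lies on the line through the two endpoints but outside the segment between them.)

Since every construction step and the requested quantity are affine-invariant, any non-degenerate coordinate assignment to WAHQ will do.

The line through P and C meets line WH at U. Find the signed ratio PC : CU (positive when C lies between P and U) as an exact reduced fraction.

Work in coordinates with W = (0, 0), A = (1, 0), H = (0, 1), Q = (4, -2).
1. C is the centroid of triangle AWH ⇒ C = (1/3, 1/3)
2. P lies on line QA with QP:PA = 1:(-3) ⇒ P = (11/2, -3)
line PC meets WH at U = (0, 17/31)
C = P + t·(U−P) with t = 31/33, so PC:CU = 31/33:2/33

PC:CU = 31/2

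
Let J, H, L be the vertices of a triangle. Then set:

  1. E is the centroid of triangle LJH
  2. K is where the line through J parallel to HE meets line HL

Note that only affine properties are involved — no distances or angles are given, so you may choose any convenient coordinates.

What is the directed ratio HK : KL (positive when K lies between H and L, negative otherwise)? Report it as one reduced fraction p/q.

Set J = (0, 0), H = (1, 0), L = (0, 1); any affine frame gives the same invariant.
1. E is the centroid of triangle LJH ⇒ E = (1/3, 1/3)
2. K is where the line through J parallel to HE meets line HL ⇒ K = (2, -1)
K = H + t·(L−H) with t = -1, so HK:KL = t:(1−t) = -1:2

HK:KL = -1/2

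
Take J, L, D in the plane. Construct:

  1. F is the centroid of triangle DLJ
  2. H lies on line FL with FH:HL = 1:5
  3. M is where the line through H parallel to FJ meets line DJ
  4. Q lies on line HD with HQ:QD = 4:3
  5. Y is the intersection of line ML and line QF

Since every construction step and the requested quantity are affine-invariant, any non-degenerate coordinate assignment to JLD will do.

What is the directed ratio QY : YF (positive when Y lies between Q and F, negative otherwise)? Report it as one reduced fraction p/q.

QY:YF = -13/7

Assign J = (0, 0), L = (1, 0), D = (0, 1) — the answer is frame-independent, so this choice is without loss of generality.
1. F is the centroid of triangle DLJ ⇒ F = (1/3, 1/3)
2. H lies on line FL with FH:HL = 1:5 ⇒ H = (4/9, 5/18)
3. M is where the line through H parallel to FJ meets line DJ ⇒ M = (0, -1/6)
4. Q lies on line HD with HQ:QD = 4:3 ⇒ Q = (4/21, 29/42)
5. Y is the intersection of line ML and line QF ⇒ Y = (1/2, -1/12)
Y = Q + t·(F−Q) with t = 13/6, so QY:YF = t:(1−t) = 13/6:-7/6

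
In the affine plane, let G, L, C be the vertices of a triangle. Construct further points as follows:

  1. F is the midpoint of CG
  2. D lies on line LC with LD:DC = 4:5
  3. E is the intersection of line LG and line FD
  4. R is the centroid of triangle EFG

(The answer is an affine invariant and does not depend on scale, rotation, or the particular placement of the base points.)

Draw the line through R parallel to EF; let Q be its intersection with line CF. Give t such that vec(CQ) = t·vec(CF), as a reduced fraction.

t = 4/3

Work in coordinates with G = (0, 0), L = (1, 0), C = (0, 1).
1. F is the midpoint of CG ⇒ F = (0, 1/2)
2. D lies on line LC with LD:DC = 4:5 ⇒ D = (5/9, 4/9)
3. E is the intersection of line LG and line FD ⇒ E = (5, 0)
4. R is the centroid of triangle EFG ⇒ R = (5/3, 1/6)
through R parallel to EF: direction (-5, 1/2); meets CF at Q = (0, 1/3)
Q = C + t·(F−C) with t = 4/3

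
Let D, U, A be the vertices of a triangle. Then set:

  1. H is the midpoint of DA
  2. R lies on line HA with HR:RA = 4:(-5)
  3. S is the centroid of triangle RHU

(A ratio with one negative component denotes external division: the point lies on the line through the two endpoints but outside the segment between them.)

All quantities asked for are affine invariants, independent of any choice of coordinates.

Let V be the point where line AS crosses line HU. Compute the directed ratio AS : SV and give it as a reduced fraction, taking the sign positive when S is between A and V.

AS:SV = -7/4

Assign D = (0, 0), U = (1, 0), A = (0, 1) — the answer is frame-independent, so this choice is without loss of generality.
1. H is the midpoint of DA ⇒ H = (0, 1/2)
2. R lies on line HA with HR:RA = 4:(-5) ⇒ R = (0, -3/2)
3. S is the centroid of triangle RHU ⇒ S = (1/3, -1/3)
line AS meets HU at V = (1/7, 3/7)
S = A + t·(V−A) with t = 7/3, so AS:SV = 7/3:-4/3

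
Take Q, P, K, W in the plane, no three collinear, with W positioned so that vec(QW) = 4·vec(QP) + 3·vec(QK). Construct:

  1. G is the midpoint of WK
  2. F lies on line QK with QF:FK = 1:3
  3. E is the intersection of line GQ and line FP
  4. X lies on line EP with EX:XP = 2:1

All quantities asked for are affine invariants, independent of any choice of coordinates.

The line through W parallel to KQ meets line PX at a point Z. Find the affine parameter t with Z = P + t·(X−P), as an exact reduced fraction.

Work in coordinates with Q = (0, 0), P = (1, 0), K = (0, 1), W = (4, 3).
1. G is the midpoint of WK ⇒ G = (2, 2)
2. F lies on line QK with QF:FK = 1:3 ⇒ F = (0, 1/4)
3. E is the intersection of line GQ and line FP ⇒ E = (1/5, 1/5)
4. X lies on line EP with EX:XP = 2:1 ⇒ X = (11/15, 1/15)
through W parallel to KQ: direction (0, -1); meets PX at Z = (4, -3/4)
Z = P + t·(X−P) with t = -45/4

t = -45/4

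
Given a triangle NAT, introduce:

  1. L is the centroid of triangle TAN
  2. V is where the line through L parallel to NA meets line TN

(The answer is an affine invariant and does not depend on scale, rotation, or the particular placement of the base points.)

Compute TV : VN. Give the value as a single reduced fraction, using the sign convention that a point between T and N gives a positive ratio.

TV:VN = 2

Work in coordinates with N = (0, 0), A = (1, 0), T = (0, 1).
1. L is the centroid of triangle TAN ⇒ L = (1/3, 1/3)
2. V is where the line through L parallel to NA meets line TN ⇒ V = (0, 1/3)
V = T + t·(N−T) with t = 2/3, so TV:VN = t:(1−t) = 2/3:1/3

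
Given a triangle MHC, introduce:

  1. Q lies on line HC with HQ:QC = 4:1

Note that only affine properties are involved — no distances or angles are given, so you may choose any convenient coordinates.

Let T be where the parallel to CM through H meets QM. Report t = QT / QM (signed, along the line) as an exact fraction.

t = -4

Work in coordinates with M = (0, 0), H = (1, 0), C = (0, 1).
1. Q lies on line HC with HQ:QC = 4:1 ⇒ Q = (1/5, 4/5)
through H parallel to CM: direction (0, -1); meets QM at T = (1, 4)
T = Q + t·(M−Q) with t = -4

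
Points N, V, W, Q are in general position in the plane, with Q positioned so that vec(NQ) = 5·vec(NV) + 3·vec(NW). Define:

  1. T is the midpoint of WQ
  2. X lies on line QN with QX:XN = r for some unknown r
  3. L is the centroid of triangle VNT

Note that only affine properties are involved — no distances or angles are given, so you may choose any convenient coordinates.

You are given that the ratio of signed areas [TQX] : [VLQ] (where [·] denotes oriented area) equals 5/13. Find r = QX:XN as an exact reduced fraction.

r = 1/2

Work in coordinates with N = (0, 0), V = (1, 0), W = (0, 1), Q = (5, 3).
1. T is the midpoint of WQ ⇒ T = (5/2, 2)
2. With QX:XN = r, write λ = r/(r+1) so X = Q + λ·(N−Q); X is affine-linear in λ
3. L is the centroid of triangle VNT ⇒ L = (7/6, 2/3)
Every point depending on X is an affine combination of X and λ-independent points, so each such coordinate is linear in λ; the λ² term in each signed area is a multiple of (N−Q)×(N−Q) = 0, so 2·[TQX] and 2·[VLQ] are each linear in λ. Evaluating at λ=0 and λ=1:
  2·[TQX] = -5/2·λ,   2·[VLQ] = -13/6
So [TQX]:[VLQ] = (-5/2·λ) / (-13/6). Setting this equal to 5/13:
  -5/2·λ = 5/13·(-13/6)  ⇒  λ = 1/3
Then r = λ/(1−λ) = (1/3)/(2/3) = 1/2. Check: with r = 1/2, X = (10/3, 2) and [TQX]:[VLQ] = 5/13 as required.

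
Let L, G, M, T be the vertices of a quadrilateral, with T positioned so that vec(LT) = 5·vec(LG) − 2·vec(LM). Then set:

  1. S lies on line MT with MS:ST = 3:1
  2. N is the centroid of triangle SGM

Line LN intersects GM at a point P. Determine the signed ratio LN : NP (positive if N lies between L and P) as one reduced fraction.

LN:NP = -3

Choose coordinates L = (0, 0), G = (1, 0), M = (0, 1), T = (5, -2).
1. S lies on line MT with MS:ST = 3:1 ⇒ S = (15/4, -5/4)
2. N is the centroid of triangle SGM ⇒ N = (19/12, -1/12)
line LN meets GM at P = (19/18, -1/18)
N = L + t·(P−L) with t = 3/2, so LN:NP = 3/2:-1/2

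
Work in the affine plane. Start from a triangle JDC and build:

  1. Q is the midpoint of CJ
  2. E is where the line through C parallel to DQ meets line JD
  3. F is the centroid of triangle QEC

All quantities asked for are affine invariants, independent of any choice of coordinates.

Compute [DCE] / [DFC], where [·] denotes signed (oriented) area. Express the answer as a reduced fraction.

Work in coordinates with J = (0, 0), D = (1, 0), C = (0, 1).
1. Q is the midpoint of CJ ⇒ Q = (0, 1/2)
2. E is where the line through C parallel to DQ meets line JD ⇒ E = (2, 0)
3. F is the centroid of triangle QEC ⇒ F = (2/3, 1/2)
2·[DCE] = -1, 2·[DFC] = 1/6
[DCE]:[DFC] = -1:1/6 = -6

[DCE]:[DFC] = -6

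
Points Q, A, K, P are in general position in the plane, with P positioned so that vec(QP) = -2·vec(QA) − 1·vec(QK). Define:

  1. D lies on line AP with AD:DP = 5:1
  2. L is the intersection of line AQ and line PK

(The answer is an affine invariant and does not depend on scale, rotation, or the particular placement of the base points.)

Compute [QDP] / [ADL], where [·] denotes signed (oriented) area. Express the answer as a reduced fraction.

[QDP]:[ADL] = 1/10

Assign Q = (0, 0), A = (1, 0), K = (0, 1), P = (-2, -1) — the answer is frame-independent, so this choice is without loss of generality.
1. D lies on line AP with AD:DP = 5:1 ⇒ D = (-3/2, -5/6)
2. L is the intersection of line AQ and line PK ⇒ L = (-1, 0)
2·[QDP] = -1/6, 2·[ADL] = -5/3
[QDP]:[ADL] = -1/6:-5/3 = 1/10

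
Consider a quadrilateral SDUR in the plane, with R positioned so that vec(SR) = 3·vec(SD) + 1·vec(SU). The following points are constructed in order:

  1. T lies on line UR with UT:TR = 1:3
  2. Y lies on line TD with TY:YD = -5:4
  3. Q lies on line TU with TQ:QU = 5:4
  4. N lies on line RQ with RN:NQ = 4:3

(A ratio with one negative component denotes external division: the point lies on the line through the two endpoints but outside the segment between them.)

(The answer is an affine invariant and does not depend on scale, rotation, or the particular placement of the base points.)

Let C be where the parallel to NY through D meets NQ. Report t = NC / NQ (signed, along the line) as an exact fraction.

t = 61/120

Assign S = (0, 0), D = (1, 0), U = (0, 1), R = (3, 1) — the answer is frame-independent, so this choice is without loss of generality.
1. T lies on line UR with UT:TR = 1:3 ⇒ T = (3/4, 1)
2. Y lies on line TD with TY:YD = -5:4 ⇒ Y = (2, -4)
3. Q lies on line TU with TQ:QU = 5:4 ⇒ Q = (1/3, 1)
4. N lies on line RQ with RN:NQ = 4:3 ⇒ N = (31/21, 1)
through D parallel to NY: direction (11/21, -5); meets NQ at C = (94/105, 1)
C = N + t·(Q−N) with t = 61/120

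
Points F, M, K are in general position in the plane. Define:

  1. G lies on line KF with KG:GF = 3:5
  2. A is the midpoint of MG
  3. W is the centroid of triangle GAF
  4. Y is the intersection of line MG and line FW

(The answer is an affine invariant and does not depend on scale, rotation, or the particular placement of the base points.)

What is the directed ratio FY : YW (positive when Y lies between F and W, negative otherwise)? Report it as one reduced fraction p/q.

Work in coordinates with F = (0, 0), M = (1, 0), K = (0, 1).
1. G lies on line KF with KG:GF = 3:5 ⇒ G = (0, 5/8)
2. A is the midpoint of MG ⇒ A = (1/2, 5/16)
3. W is the centroid of triangle GAF ⇒ W = (1/6, 5/16)
4. Y is the intersection of line MG and line FW ⇒ Y = (1/4, 15/32)
Y = F + t·(W−F) with t = 3/2, so FY:YW = t:(1−t) = 3/2:-1/2

FY:YW = -3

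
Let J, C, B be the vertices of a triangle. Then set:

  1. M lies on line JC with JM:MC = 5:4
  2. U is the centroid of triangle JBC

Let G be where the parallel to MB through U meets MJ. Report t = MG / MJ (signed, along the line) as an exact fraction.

t = 1/15

Work in coordinates with J = (0, 0), C = (1, 0), B = (0, 1).
1. M lies on line JC with JM:MC = 5:4 ⇒ M = (5/9, 0)
2. U is the centroid of triangle JBC ⇒ U = (1/3, 1/3)
through U parallel to MB: direction (-5/9, 1); meets MJ at G = (14/27, 0)
G = M + t·(J−M) with t = 1/15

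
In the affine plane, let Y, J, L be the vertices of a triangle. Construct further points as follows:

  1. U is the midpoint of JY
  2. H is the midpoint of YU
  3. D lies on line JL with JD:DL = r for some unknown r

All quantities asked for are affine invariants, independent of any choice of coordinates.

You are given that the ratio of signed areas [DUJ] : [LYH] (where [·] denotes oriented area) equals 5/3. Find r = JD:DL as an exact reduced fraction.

r = 5

Work in coordinates with Y = (0, 0), J = (1, 0), L = (0, 1).
1. U is the midpoint of JY ⇒ U = (1/2, 0)
2. H is the midpoint of YU ⇒ H = (1/4, 0)
3. With JD:DL = r, write λ = r/(r+1) so D = J + λ·(L−J); D is affine-linear in λ
Every point depending on D is an affine combination of D and λ-independent points, so each such coordinate is linear in λ; the λ² term in each signed area is a multiple of (L−J)×(L−J) = 0, so 2·[DUJ] and 2·[LYH] are each linear in λ. Evaluating at λ=0 and λ=1:
  2·[DUJ] = 1/2·λ,   2·[LYH] = 1/4
So [DUJ]:[LYH] = (1/2·λ) / (1/4). Setting this equal to 5/3:
  1/2·λ = 5/3·(1/4)  ⇒  λ = 5/6
Then r = λ/(1−λ) = (5/6)/(1/6) = 5. Check: with r = 5, D = (1/6, 5/6) and [DUJ]:[LYH] = 5/3 as required.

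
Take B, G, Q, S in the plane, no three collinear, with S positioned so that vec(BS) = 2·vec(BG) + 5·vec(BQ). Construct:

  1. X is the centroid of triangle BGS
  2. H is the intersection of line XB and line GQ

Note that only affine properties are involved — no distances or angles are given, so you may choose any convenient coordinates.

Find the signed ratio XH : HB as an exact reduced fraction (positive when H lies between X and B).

XH:HB = 5/3

Set B = (0, 0), G = (1, 0), Q = (0, 1), S = (2, 5); any affine frame gives the same invariant.
1. X is the centroid of triangle BGS ⇒ X = (1, 5/3)
2. H is the intersection of line XB and line GQ ⇒ H = (3/8, 5/8)
H = X + t·(B−X) with t = 5/8, so XH:HB = t:(1−t) = 5/8:3/8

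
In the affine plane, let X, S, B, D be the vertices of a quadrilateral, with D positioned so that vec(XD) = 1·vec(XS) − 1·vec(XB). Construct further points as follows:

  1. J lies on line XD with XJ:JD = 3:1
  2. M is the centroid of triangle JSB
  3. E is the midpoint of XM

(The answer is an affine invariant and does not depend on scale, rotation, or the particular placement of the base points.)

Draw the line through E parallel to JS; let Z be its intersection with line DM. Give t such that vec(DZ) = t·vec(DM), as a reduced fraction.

Assign X = (0, 0), S = (1, 0), B = (0, 1), D = (1, -1) — the answer is frame-independent, so this choice is without loss of generality.
1. J lies on line XD with XJ:JD = 3:1 ⇒ J = (3/4, -3/4)
2. M is the centroid of triangle JSB ⇒ M = (7/12, 1/12)
3. E is the midpoint of XM ⇒ E = (7/24, 1/24)
through E parallel to JS: direction (1/4, 3/4); meets DM at Z = (73/168, 79/168)
Z = D + t·(M−D) with t = 19/14

t = 19/14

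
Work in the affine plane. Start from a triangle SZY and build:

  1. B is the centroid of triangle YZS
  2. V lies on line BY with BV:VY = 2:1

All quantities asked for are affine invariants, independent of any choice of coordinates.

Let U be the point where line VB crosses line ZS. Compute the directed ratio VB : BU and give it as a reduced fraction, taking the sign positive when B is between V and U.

VB:BU = 4/3

Assign S = (0, 0), Z = (1, 0), Y = (0, 1) — the answer is frame-independent, so this choice is without loss of generality.
1. B is the centroid of triangle YZS ⇒ B = (1/3, 1/3)
2. V lies on line BY with BV:VY = 2:1 ⇒ V = (1/9, 7/9)
line VB meets ZS at U = (1/2, 0)
B = V + t·(U−V) with t = 4/7, so VB:BU = 4/7:3/7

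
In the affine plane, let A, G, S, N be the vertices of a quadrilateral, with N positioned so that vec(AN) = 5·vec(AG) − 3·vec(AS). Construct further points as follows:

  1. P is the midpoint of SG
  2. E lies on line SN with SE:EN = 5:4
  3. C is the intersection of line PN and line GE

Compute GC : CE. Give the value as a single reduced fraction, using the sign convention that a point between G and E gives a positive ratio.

Work in coordinates with A = (0, 0), G = (1, 0), S = (0, 1), N = (5, -3).
1. P is the midpoint of SG ⇒ P = (1/2, 1/2)
2. E lies on line SN with SE:EN = 5:4 ⇒ E = (25/9, -11/9)
3. C is the intersection of line PN and line GE ⇒ C = (29/13, -11/13)
C = G + t·(E−G) with t = 9/13, so GC:CE = t:(1−t) = 9/13:4/13

GC:CE = 9/4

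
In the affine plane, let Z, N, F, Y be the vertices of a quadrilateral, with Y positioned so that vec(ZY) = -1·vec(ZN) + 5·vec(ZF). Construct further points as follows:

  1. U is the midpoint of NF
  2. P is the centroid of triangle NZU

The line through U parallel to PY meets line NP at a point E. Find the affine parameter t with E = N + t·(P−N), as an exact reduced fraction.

t = 10/13

Set Z = (0, 0), N = (1, 0), F = (0, 1), Y = (-1, 5); any affine frame gives the same invariant.
1. U is the midpoint of NF ⇒ U = (1/2, 1/2)
2. P is the centroid of triangle NZU ⇒ P = (1/2, 1/6)
through U parallel to PY: direction (-3/2, 29/6); meets NP at E = (8/13, 5/39)
E = N + t·(P−N) with t = 10/13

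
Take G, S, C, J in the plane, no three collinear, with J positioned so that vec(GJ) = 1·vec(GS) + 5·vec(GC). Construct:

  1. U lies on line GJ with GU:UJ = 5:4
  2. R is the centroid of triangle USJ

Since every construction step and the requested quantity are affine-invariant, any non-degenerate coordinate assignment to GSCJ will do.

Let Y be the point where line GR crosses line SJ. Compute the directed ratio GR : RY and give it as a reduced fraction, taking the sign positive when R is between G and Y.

GR:RY = 23/4

Assign G = (0, 0), S = (1, 0), C = (0, 1), J = (1, 5) — the answer is frame-independent, so this choice is without loss of generality.
1. U lies on line GJ with GU:UJ = 5:4 ⇒ U = (5/9, 25/9)
2. R is the centroid of triangle USJ ⇒ R = (23/27, 70/27)
line GR meets SJ at Y = (1, 70/23)
R = G + t·(Y−G) with t = 23/27, so GR:RY = 23/27:4/27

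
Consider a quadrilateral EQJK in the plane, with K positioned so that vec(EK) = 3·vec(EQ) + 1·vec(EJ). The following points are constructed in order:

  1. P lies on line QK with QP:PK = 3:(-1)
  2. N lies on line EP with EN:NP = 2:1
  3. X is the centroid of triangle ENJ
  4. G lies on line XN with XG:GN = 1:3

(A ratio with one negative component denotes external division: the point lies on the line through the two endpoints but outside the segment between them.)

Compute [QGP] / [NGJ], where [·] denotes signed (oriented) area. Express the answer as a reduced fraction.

Choose coordinates E = (0, 0), Q = (1, 0), J = (0, 1), K = (3, 1).
1. P lies on line QK with QP:PK = 3:(-1) ⇒ P = (4, 3/2)
2. N lies on line EP with EN:NP = 2:1 ⇒ N = (8/3, 1)
3. X is the centroid of triangle ENJ ⇒ X = (8/9, 2/3)
4. G lies on line XN with XG:GN = 1:3 ⇒ G = (4/3, 3/4)
2·[QGP] = -7/4, 2·[NGJ] = -2/3
[QGP]:[NGJ] = -7/4:-2/3 = 21/8

[QGP]:[NGJ] = 21/8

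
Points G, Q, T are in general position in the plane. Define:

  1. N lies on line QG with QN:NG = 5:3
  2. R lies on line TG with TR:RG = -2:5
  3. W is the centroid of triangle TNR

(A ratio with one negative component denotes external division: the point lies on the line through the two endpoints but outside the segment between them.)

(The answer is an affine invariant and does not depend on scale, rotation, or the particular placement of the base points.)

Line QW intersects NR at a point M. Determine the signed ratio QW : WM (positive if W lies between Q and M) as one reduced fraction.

QW:WM = -27/2

Choose coordinates G = (0, 0), Q = (1, 0), T = (0, 1).
1. N lies on line QG with QN:NG = 5:3 ⇒ N = (3/8, 0)
2. R lies on line TG with TR:RG = -2:5 ⇒ R = (0, 5/3)
3. W is the centroid of triangle TNR ⇒ W = (1/8, 8/9)
line QW meets NR at M = (41/216, 200/243)
W = Q + t·(M−Q) with t = 27/25, so QW:WM = 27/25:-2/25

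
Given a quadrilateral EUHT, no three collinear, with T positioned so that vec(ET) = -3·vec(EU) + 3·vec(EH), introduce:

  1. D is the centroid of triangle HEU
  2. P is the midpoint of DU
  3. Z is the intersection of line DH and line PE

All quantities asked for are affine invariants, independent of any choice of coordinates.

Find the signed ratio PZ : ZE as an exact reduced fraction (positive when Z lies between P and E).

PZ:ZE = 1/2

Choose coordinates E = (0, 0), U = (1, 0), H = (0, 1), T = (-3, 3).
1. D is the centroid of triangle HEU ⇒ D = (1/3, 1/3)
2. P is the midpoint of DU ⇒ P = (2/3, 1/6)
3. Z is the intersection of line DH and line PE ⇒ Z = (4/9, 1/9)
Z = P + t·(E−P) with t = 1/3, so PZ:ZE = t:(1−t) = 1/3:2/3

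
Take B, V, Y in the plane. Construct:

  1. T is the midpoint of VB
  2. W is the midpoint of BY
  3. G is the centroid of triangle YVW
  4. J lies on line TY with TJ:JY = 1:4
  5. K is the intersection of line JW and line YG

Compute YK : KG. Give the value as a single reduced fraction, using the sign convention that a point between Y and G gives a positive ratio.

YK:KG = -2

Choose coordinates B = (0, 0), V = (1, 0), Y = (0, 1).
1. T is the midpoint of VB ⇒ T = (1/2, 0)
2. W is the midpoint of BY ⇒ W = (0, 1/2)
3. G is the centroid of triangle YVW ⇒ G = (1/3, 1/2)
4. J lies on line TY with TJ:JY = 1:4 ⇒ J = (2/5, 1/5)
5. K is the intersection of line JW and line YG ⇒ K = (2/3, 0)
K = Y + t·(G−Y) with t = 2, so YK:KG = t:(1−t) = 2:-1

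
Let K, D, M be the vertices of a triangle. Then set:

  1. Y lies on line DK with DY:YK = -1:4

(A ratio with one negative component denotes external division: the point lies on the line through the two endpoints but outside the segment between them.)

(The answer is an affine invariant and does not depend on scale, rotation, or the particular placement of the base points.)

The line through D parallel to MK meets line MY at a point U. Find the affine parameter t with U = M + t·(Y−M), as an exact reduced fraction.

t = 3/4

Assign K = (0, 0), D = (1, 0), M = (0, 1) — the answer is frame-independent, so this choice is without loss of generality.
1. Y lies on line DK with DY:YK = -1:4 ⇒ Y = (4/3, 0)
through D parallel to MK: direction (0, -1); meets MY at U = (1, 1/4)
U = M + t·(Y−M) with t = 3/4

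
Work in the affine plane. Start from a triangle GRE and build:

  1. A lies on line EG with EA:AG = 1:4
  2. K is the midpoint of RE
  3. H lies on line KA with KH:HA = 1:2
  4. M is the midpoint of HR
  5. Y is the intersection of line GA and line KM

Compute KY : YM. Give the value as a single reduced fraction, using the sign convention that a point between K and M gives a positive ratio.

KY:YM = -3/4

Set G = (0, 0), R = (1, 0), E = (0, 1); any affine frame gives the same invariant.
1. A lies on line EG with EA:AG = 1:4 ⇒ A = (0, 4/5)
2. K is the midpoint of RE ⇒ K = (1/2, 1/2)
3. H lies on line KA with KH:HA = 1:2 ⇒ H = (1/3, 3/5)
4. M is the midpoint of HR ⇒ M = (2/3, 3/10)
5. Y is the intersection of line GA and line KM ⇒ Y = (0, 11/10)
Y = K + t·(M−K) with t = -3, so KY:YM = t:(1−t) = -3:4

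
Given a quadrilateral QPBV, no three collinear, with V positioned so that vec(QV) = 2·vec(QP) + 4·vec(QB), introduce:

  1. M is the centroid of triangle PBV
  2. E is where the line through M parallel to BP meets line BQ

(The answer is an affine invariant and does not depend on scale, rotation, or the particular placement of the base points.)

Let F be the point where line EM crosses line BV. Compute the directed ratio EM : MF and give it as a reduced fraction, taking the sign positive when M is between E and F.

EM:MF = -3

Work in coordinates with Q = (0, 0), P = (1, 0), B = (0, 1), V = (2, 4).
1. M is the centroid of triangle PBV ⇒ M = (1, 5/3)
2. E is where the line through M parallel to BP meets line BQ ⇒ E = (0, 8/3)
line EM meets BV at F = (2/3, 2)
M = E + t·(F−E) with t = 3/2, so EM:MF = 3/2:-1/2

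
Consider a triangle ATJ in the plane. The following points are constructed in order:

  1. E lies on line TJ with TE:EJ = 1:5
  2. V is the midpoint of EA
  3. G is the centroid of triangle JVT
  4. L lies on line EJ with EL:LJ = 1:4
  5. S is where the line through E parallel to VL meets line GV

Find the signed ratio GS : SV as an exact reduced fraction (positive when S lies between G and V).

Work in coordinates with A = (0, 0), T = (1, 0), J = (0, 1).
1. E lies on line TJ with TE:EJ = 1:5 ⇒ E = (5/6, 1/6)
2. V is the midpoint of EA ⇒ V = (5/12, 1/12)
3. G is the centroid of triangle JVT ⇒ G = (17/36, 13/36)
4. L lies on line EJ with EL:LJ = 1:4 ⇒ L = (2/3, 1/3)
5. S is where the line through E parallel to VL meets line GV ⇒ S = (1/3, -1/3)
S = G + t·(V−G) with t = 5/2, so GS:SV = t:(1−t) = 5/2:-3/2

GS:SV = -5/3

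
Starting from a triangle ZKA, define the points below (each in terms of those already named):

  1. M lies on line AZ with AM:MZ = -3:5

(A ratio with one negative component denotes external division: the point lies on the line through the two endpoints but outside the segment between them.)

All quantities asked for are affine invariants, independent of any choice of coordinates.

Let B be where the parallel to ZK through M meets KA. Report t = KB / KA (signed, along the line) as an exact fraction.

Choose coordinates Z = (0, 0), K = (1, 0), A = (0, 1).
1. M lies on line AZ with AM:MZ = -3:5 ⇒ M = (0, 5/2)
through M parallel to ZK: direction (1, 0); meets KA at B = (-3/2, 5/2)
B = K + t·(A−K) with t = 5/2

t = 5/2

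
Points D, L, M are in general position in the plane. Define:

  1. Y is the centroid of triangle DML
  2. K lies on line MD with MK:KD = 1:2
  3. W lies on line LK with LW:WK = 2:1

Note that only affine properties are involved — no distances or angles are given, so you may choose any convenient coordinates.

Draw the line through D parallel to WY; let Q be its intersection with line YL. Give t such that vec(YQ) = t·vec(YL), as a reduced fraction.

t = -1/2

Choose coordinates D = (0, 0), L = (1, 0), M = (0, 1).
1. Y is the centroid of triangle DML ⇒ Y = (1/3, 1/3)
2. K lies on line MD with MK:KD = 1:2 ⇒ K = (0, 2/3)
3. W lies on line LK with LW:WK = 2:1 ⇒ W = (1/3, 4/9)
through D parallel to WY: direction (0, -1/9); meets YL at Q = (0, 1/2)
Q = Y + t·(L−Y) with t = -1/2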